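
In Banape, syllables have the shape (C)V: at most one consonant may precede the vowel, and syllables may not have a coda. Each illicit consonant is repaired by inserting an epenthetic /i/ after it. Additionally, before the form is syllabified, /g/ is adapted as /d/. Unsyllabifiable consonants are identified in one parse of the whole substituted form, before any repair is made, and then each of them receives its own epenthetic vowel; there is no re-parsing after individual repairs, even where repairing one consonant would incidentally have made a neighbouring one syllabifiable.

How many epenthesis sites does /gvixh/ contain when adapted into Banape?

After substitution the input is /dvixh/.
The unsyllabifiable consonants are /d/, /x/, /h/; each receives one epenthetic vowel.

3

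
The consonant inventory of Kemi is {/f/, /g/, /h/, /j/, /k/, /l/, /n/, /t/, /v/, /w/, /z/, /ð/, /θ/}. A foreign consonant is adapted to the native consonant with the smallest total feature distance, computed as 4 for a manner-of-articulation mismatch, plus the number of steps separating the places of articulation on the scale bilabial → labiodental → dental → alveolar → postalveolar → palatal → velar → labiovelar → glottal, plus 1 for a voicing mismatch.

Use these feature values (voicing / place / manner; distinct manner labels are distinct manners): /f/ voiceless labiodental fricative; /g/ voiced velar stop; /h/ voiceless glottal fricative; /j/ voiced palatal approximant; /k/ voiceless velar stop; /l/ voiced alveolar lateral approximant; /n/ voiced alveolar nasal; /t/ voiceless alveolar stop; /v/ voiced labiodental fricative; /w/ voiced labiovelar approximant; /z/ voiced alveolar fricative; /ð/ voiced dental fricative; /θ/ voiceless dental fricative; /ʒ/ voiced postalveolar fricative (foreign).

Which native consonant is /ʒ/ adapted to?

/z/ is closest: same manner (fricative), place distance 1 (postalveolar→alveolar), same voicing; total 1. Next closest is /ð/ at distance 2.

z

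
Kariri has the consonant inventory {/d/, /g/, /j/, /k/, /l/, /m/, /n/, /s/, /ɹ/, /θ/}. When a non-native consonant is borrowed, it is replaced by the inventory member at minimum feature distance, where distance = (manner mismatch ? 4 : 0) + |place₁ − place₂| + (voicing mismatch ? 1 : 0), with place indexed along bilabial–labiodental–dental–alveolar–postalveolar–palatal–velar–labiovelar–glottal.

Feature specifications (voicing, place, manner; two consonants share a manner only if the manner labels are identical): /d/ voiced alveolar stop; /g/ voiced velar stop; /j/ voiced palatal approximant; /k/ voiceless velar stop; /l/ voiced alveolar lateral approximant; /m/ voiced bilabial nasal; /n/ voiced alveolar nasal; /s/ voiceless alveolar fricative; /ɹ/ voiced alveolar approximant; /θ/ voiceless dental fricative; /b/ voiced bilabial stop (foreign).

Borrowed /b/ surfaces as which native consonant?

d

/d/ is closest: same manner (stop), place distance 3 (bilabial→alveolar), same voicing; total 3. Next closest is /m/ at distance 4.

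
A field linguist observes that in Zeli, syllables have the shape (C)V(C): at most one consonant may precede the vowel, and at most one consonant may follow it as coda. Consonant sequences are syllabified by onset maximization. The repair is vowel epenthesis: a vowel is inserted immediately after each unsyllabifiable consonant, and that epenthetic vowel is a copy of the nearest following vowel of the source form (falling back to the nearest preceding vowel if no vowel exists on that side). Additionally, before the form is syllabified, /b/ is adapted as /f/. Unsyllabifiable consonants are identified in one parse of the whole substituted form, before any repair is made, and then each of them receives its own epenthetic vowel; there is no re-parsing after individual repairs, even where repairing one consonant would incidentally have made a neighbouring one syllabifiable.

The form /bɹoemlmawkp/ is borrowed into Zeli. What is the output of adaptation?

Substitution: /b/ → /f/, giving /fɹoemlmawkp/.
The consonants /f/, /l/, /k/, /p/ cannot be parsed into a legal (C)V(C) syllable (at most one coda consonant is licensed; onsets are limited to one consonant).
Each unlicensed consonant becomes the onset of a new syllable: /f/ → /fo/, /l/ → /la/, /k/ → /ka/, /p/ → /pa/.

foɹoemlamawkapa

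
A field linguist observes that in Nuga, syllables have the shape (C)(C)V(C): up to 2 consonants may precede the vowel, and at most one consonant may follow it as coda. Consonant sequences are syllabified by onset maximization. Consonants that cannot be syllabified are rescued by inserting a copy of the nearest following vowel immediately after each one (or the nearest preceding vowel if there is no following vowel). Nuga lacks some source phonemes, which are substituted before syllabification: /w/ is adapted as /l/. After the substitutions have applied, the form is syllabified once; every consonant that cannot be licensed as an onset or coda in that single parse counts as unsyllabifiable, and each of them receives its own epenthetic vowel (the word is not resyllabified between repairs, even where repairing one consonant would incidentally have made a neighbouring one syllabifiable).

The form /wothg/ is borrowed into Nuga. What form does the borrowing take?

Substitution: /w/ → /l/, giving /lothg/.
Syllabifying with onset maximization leaves /h/, /g/ stranded (at most one coda consonant is licensed; onsets may contain at most 2 consonants).
Inserting the epenthetic vowel yields /h/ → /ho/, /g/ → /go/.

lothogo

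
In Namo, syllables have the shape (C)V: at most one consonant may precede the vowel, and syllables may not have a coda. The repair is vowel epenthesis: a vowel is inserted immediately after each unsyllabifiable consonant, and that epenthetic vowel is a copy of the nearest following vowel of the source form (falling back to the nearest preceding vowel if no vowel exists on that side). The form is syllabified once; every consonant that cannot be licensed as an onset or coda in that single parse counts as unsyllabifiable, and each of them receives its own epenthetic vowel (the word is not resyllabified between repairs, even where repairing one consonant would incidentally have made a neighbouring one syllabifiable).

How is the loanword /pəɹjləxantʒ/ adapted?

pəɹəjələxanataʒa

Under (C)V, the unsyllabifiable consonants are /ɹ/, /j/, /n/, /t/, /ʒ/ (no codas are permitted; onsets are limited to one consonant).
Inserting the epenthetic vowel yields /ɹ/ → /ɹə/, /j/ → /jə/, /n/ → /na/, /t/ → /ta/, /ʒ/ → /ʒa/.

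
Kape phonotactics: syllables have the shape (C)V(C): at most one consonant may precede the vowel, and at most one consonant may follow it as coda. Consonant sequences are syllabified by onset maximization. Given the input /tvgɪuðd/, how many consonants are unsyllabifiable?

Under (C)V(C), the unsyllabifiable consonants are /t/, /v/, /d/ (at most one coda consonant is licensed; onsets are limited to one consonant).

3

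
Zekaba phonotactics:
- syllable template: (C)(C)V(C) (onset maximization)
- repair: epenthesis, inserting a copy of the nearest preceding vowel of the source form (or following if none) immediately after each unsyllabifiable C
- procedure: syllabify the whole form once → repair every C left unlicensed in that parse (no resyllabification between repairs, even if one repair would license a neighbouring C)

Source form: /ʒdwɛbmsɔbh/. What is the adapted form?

ʒɛdwɛbmsɔbhɔ

Syllabifying with onset maximization leaves /ʒ/, /h/ stranded (at most one coda consonant is licensed; onsets may contain at most 2 consonants).
Inserting the epenthetic vowel yields /ʒ/ → /ʒɛ/, /h/ → /hɔ/.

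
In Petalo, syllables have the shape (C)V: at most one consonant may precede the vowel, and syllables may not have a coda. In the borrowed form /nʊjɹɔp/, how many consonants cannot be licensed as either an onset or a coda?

Syllabifying with onset maximization leaves /j/, /p/ stranded (no codas are permitted; onsets are limited to one consonant).

2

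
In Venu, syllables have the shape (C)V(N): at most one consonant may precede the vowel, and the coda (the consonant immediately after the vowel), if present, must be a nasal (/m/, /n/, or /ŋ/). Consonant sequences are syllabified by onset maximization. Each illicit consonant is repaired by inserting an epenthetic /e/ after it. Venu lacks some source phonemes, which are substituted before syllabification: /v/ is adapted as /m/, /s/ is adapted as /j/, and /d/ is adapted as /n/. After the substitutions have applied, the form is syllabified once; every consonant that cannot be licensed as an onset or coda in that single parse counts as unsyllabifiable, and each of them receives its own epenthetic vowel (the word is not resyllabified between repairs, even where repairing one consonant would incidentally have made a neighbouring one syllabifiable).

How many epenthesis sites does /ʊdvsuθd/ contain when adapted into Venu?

3

After substitution the input is /ʊnmjuθn/.
The unsyllabifiable consonants are /m/, /θ/, /n/; each receives one epenthetic vowel.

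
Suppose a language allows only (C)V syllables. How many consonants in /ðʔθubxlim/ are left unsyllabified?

Under (C)V, the unsyllabifiable consonants are /ð/, /ʔ/, /b/, /x/, /m/ (no codas are permitted; onsets are limited to one consonant).

5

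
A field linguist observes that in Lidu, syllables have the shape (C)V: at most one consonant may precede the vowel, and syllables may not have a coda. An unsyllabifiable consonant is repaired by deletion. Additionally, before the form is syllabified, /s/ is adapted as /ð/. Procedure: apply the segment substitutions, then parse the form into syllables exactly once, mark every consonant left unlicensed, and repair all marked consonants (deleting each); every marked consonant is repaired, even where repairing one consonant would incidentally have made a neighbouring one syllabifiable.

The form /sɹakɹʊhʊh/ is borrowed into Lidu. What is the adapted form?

ɹaɹʊhʊ

Substitution: /s/ → /ð/, giving /ðɹakɹʊhʊh/.
Syllabifying with onset maximization leaves /ð/, /k/, /h/ stranded (no codas are permitted; onsets are limited to one consonant).
Each unlicensed consonant is deleted: /ð/, /k/, /h/.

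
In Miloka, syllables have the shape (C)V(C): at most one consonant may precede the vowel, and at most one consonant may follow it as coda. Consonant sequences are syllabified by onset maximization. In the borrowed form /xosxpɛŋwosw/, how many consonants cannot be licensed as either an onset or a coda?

2

Syllabifying with onset maximization leaves /x/, /w/ stranded (at most one coda consonant is licensed; onsets are limited to one consonant).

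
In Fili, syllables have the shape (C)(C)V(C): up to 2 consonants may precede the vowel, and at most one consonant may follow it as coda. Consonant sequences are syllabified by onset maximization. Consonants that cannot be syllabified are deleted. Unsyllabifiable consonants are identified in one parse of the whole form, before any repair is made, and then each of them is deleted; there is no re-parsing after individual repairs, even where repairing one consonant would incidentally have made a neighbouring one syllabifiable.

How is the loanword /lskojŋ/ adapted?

skoj

The consonants /l/, /ŋ/ cannot be parsed into a legal (C)(C)V(C) syllable (at most one coda consonant is licensed; onsets may contain at most 2 consonants).
Deleting the stranded consonants removes /l/, /ŋ/.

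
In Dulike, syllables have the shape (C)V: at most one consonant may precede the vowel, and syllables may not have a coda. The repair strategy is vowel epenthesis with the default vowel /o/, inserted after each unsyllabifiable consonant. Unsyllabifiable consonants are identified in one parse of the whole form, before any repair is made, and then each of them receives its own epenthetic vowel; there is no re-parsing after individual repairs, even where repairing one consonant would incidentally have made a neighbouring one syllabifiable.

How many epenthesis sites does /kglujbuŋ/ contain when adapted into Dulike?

The unsyllabifiable consonants are /k/, /g/, /j/, /ŋ/; each receives one epenthetic vowel.

4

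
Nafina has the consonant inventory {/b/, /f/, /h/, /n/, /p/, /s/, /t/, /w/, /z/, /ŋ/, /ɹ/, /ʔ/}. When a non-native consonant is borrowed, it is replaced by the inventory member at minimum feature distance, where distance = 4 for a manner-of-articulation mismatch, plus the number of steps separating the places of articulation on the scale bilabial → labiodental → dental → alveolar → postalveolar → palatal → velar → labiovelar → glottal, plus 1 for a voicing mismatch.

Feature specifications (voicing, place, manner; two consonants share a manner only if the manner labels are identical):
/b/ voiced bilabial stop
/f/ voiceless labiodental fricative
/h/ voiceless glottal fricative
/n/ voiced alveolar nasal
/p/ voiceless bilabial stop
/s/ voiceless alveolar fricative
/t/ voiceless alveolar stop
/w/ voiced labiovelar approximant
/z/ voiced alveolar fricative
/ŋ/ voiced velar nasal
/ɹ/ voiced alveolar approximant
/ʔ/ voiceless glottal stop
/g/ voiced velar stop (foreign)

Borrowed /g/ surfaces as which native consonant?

/ʔ/ is closest: same manner (stop), place distance 2 (velar→glottal), voicing differs (+1); total 3. Next closest is /t/ at distance 4.

ʔ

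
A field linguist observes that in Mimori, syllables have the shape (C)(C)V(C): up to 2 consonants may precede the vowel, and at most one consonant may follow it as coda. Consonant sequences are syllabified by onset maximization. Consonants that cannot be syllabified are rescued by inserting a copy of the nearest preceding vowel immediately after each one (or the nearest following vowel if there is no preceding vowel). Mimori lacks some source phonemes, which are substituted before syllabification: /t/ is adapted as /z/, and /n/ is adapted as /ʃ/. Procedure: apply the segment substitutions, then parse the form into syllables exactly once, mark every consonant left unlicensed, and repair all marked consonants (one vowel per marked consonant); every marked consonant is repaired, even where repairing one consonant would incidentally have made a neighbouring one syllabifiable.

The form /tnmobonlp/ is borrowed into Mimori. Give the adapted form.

Substitution: /t/ → /z/, /n/ → /ʃ/, giving /zʃmoboʃlp/.
Under (C)(C)V(C), the unsyllabifiable consonants are /z/, /l/, /p/ (at most one coda consonant is licensed; onsets may contain at most 2 consonants).
Epenthesis after each stranded consonant: /z/ → /zo/, /l/ → /lo/, /p/ → /po/.

zoʃmoboʃlopo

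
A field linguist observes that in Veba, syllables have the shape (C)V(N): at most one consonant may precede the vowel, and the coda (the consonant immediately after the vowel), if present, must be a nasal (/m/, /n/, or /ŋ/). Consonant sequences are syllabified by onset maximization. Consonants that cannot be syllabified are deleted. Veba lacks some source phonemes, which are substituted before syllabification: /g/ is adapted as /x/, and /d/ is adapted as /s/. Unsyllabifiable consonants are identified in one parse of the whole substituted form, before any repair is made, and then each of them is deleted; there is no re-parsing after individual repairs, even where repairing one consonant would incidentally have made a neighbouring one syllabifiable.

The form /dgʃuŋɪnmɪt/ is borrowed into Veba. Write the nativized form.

ʃuŋɪnmɪ

Substitution: /d/ → /s/, /g/ → /x/, giving /sxʃuŋɪnmɪt/.
Syllabifying with onset maximization leaves /s/, /x/, /t/ stranded (only a nasal (/m/, /n/, or /ŋ/) is licensed in coda position; onsets are limited to one consonant).
Deletion applies to /s/, /x/, /t/.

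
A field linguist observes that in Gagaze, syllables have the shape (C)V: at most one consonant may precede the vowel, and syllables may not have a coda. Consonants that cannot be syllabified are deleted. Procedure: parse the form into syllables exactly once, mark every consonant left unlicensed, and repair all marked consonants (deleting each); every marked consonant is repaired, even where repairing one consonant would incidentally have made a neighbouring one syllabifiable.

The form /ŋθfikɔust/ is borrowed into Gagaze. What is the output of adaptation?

The consonants /ŋ/, /θ/, /s/, /t/ cannot be parsed into a legal (C)V syllable (no codas are permitted; onsets are limited to one consonant).
Each unlicensed consonant is deleted: /ŋ/, /θ/, /s/, /t/.

fikɔu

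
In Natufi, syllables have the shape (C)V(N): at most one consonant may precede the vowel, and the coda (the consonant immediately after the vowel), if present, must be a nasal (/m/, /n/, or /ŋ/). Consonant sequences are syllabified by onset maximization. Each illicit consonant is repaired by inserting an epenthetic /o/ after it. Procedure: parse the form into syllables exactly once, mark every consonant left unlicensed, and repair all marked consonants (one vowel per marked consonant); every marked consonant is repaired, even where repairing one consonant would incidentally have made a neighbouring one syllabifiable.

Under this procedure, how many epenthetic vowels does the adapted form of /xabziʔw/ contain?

3

The unsyllabifiable consonants are /b/, /ʔ/, /w/; each receives one epenthetic vowel.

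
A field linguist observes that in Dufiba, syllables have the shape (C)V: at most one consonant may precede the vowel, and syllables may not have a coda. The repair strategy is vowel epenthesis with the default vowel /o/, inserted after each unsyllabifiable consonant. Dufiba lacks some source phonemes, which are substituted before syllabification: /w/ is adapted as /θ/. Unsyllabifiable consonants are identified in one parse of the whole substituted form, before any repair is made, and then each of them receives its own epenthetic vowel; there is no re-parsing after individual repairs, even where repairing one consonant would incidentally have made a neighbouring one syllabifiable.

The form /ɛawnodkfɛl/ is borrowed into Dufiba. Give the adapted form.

Substitution: /w/ → /θ/, giving /ɛaθnodkfɛl/.
Under (C)V, the unsyllabifiable consonants are /θ/, /d/, /k/, /l/ (no codas are permitted; onsets are limited to one consonant).
Each unlicensed consonant becomes the onset of a new syllable: /θ/ → /θo/, /d/ → /do/, /k/ → /ko/, /l/ → /lo/.

ɛaθonodokofɛlo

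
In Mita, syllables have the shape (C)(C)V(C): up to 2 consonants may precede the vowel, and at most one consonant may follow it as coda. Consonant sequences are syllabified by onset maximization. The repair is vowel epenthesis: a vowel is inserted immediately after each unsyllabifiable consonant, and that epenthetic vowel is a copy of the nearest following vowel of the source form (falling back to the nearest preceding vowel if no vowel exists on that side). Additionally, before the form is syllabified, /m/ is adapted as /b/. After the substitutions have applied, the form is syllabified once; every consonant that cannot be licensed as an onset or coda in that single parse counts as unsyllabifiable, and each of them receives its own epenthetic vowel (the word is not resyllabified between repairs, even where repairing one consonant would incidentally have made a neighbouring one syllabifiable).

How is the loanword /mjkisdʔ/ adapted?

bijkisdiʔi

Substitution: /m/ → /b/, giving /bjkisdʔ/.
The consonants /b/, /d/, /ʔ/ cannot be parsed into a legal (C)(C)V(C) syllable (at most one coda consonant is licensed; onsets may contain at most 2 consonants).
Inserting the epenthetic vowel yields /b/ → /bi/, /d/ → /di/, /ʔ/ → /ʔi/.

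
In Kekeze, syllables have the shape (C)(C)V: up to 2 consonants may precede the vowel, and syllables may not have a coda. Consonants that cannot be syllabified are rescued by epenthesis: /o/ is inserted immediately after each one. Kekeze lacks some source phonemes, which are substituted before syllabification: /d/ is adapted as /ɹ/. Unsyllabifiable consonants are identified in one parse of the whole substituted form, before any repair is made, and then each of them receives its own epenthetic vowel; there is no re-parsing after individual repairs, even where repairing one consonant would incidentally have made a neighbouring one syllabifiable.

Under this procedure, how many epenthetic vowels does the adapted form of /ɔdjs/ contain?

3

After substitution the input is /ɔɹjs/.
The unsyllabifiable consonants are /ɹ/, /j/, /s/; each receives one epenthetic vowel.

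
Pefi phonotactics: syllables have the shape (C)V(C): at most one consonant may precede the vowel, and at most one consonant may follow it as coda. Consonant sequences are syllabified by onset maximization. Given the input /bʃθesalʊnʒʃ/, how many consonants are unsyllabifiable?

4

Syllabifying with onset maximization leaves /b/, /ʃ/, /ʒ/, /ʃ/ stranded (at most one coda consonant is licensed; onsets are limited to one consonant).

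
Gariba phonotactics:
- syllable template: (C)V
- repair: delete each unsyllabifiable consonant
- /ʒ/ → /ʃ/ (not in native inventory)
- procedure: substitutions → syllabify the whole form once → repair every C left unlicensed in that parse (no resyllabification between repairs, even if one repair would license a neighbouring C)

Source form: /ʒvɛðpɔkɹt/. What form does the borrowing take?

Substitution: /ʒ/ → /ʃ/, giving /ʃvɛðpɔkɹt/.
Under (C)V, the unsyllabifiable consonants are /ʃ/, /ð/, /k/, /ɹ/, /t/ (no codas are permitted; onsets are limited to one consonant).
Deletion applies to /ʃ/, /ð/, /k/, /ɹ/, /t/.

vɛpɔ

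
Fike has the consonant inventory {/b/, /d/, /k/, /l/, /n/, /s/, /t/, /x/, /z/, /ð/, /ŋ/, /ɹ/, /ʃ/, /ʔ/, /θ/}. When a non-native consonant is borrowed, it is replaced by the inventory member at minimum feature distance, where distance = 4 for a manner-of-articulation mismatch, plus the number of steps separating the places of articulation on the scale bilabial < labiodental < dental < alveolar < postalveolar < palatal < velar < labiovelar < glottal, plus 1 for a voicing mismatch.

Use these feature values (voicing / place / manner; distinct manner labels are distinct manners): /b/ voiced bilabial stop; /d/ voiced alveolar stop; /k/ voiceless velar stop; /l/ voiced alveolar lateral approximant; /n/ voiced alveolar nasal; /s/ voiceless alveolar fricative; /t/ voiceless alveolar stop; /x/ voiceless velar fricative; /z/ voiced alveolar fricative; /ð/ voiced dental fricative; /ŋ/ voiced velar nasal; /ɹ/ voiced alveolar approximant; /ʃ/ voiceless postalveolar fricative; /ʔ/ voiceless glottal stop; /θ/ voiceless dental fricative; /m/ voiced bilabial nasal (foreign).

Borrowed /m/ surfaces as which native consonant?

n

/n/ is closest: same manner (nasal), place distance 3 (bilabial→alveolar), same voicing; total 3. Next closest is /b/ at distance 4.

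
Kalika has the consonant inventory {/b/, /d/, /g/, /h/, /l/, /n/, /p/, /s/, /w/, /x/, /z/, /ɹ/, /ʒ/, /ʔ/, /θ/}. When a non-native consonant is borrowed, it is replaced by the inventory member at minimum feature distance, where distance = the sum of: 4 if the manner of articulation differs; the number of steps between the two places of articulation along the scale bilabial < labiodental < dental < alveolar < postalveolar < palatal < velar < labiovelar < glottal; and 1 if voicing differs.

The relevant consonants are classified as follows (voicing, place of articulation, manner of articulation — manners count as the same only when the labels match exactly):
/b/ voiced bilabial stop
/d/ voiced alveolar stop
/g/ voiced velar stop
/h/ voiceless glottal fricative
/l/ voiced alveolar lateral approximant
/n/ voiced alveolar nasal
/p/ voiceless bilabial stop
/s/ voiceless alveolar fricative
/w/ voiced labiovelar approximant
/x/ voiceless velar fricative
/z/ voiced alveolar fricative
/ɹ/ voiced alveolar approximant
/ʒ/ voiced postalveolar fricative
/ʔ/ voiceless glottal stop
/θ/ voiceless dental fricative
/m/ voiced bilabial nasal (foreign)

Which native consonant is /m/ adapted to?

n

/n/ is closest: same manner (nasal), place distance 3 (bilabial→alveolar), same voicing; total 3. Next closest is /b/ at distance 4.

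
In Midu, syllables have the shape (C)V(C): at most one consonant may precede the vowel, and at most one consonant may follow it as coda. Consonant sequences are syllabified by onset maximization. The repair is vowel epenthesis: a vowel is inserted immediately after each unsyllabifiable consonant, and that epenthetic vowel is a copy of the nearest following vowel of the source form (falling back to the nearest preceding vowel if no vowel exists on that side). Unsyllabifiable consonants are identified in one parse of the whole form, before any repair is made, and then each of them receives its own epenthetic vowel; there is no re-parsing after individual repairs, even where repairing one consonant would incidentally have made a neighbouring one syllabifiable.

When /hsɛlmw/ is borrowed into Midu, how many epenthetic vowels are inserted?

3

The unsyllabifiable consonants are /h/, /m/, /w/; each receives one epenthetic vowel.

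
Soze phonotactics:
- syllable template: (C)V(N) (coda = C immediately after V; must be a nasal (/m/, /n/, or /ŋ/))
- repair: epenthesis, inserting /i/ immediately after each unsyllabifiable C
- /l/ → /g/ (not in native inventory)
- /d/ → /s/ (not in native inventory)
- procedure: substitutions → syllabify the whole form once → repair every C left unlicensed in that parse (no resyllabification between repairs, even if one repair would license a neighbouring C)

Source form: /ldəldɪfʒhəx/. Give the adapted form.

gisəgisɪfiʒihəxi

Substitution: /l/ → /g/, /d/ → /s/, giving /gsəgsɪfʒhəx/.
Under (C)V(N), the unsyllabifiable consonants are /g/, /g/, /f/, /ʒ/, /x/ (only a nasal (/m/, /n/, or /ŋ/) is licensed in coda position; onsets are limited to one consonant).
Each unlicensed consonant becomes the onset of a new syllable: /g/ → /gi/, /g/ → /gi/, /f/ → /fi/, /ʒ/ → /ʒi/, /x/ → /xi/.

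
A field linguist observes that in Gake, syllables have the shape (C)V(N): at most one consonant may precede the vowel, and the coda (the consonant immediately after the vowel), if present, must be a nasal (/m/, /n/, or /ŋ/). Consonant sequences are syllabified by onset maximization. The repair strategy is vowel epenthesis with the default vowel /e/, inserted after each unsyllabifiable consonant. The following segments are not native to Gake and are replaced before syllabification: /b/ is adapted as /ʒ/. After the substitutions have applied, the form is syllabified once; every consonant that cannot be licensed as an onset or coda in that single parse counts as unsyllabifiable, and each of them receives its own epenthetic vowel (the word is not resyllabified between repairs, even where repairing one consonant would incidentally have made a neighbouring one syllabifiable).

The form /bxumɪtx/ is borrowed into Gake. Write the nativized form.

Substitution: /b/ → /ʒ/, giving /ʒxumɪtx/.
The consonants /ʒ/, /t/, /x/ cannot be parsed into a legal (C)V(N) syllable (only a nasal (/m/, /n/, or /ŋ/) is licensed in coda position; onsets are limited to one consonant).
Inserting the epenthetic vowel yields /ʒ/ → /ʒe/, /t/ → /te/, /x/ → /xe/.

ʒexumɪtexe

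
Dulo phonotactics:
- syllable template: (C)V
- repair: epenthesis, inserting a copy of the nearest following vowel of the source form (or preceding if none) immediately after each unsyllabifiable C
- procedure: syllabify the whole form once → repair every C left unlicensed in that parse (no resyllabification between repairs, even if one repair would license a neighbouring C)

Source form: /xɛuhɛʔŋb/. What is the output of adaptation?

xɛuhɛʔɛŋɛbɛ

Syllabifying with onset maximization leaves /ʔ/, /ŋ/, /b/ stranded (no codas are permitted; onsets are limited to one consonant).
Each unlicensed consonant becomes the onset of a new syllable: /ʔ/ → /ʔɛ/, /ŋ/ → /ŋɛ/, /b/ → /bɛ/.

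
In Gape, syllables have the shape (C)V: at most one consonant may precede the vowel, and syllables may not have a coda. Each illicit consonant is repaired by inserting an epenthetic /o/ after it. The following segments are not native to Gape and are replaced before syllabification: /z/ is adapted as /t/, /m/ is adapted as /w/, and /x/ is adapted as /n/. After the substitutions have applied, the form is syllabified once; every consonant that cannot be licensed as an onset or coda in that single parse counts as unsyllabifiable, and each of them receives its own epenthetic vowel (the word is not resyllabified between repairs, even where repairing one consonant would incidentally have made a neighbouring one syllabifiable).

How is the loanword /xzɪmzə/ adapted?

Substitution: /x/ → /n/, /z/ → /t/, /m/ → /w/, giving /ntɪwtə/.
Syllabifying with onset maximization leaves /n/, /w/ stranded (no codas are permitted; onsets are limited to one consonant).
Epenthesis after each stranded consonant: /n/ → /no/, /w/ → /wo/.

notɪwotə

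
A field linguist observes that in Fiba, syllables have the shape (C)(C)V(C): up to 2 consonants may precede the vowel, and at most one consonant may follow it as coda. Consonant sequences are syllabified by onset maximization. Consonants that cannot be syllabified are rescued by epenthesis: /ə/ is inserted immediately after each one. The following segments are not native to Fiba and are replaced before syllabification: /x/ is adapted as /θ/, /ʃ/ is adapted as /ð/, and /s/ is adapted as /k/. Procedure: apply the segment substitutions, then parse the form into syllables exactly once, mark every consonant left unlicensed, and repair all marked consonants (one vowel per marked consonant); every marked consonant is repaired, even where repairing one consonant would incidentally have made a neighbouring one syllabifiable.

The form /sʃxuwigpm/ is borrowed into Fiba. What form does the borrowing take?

kəðθuwigpəmə

Substitution: /s/ → /k/, /ʃ/ → /ð/, /x/ → /θ/, giving /kðθuwigpm/.
The consonants /k/, /p/, /m/ cannot be parsed into a legal (C)(C)V(C) syllable (at most one coda consonant is licensed; onsets may contain at most 2 consonants).
Inserting the epenthetic vowel yields /k/ → /kə/, /p/ → /pə/, /m/ → /mə/.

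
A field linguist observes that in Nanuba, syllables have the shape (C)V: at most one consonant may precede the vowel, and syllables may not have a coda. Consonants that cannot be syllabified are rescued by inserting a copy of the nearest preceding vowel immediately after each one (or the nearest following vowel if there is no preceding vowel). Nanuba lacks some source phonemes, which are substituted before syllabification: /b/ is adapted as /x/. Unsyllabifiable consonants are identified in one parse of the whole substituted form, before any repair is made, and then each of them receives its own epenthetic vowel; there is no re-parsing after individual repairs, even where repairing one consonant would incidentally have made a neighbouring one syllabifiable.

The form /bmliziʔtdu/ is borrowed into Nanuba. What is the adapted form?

Substitution: /b/ → /x/, giving /xmliziʔtdu/.
Syllabifying with onset maximization leaves /x/, /m/, /ʔ/, /t/ stranded (no codas are permitted; onsets are limited to one consonant).
Epenthesis after each stranded consonant: /x/ → /xi/, /m/ → /mi/, /ʔ/ → /ʔi/, /t/ → /ti/.

ximiliziʔitidu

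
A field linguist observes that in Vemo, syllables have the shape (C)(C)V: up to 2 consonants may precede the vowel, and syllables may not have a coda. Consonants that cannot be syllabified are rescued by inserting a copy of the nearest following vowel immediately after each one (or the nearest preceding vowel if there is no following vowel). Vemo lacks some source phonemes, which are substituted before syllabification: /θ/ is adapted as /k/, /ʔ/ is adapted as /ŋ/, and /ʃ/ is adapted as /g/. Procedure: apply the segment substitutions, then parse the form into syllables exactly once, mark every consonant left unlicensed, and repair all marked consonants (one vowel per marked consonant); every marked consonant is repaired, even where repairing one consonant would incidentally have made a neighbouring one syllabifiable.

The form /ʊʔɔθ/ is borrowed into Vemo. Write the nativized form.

Substitution: /ʔ/ → /ŋ/, /θ/ → /k/, giving /ʊŋɔk/.
The consonants /k/ cannot be parsed into a legal (C)(C)V syllable (no codas are permitted; onsets may contain at most 2 consonants).
Epenthesis after each stranded consonant: /k/ → /kɔ/.

ʊŋɔkɔ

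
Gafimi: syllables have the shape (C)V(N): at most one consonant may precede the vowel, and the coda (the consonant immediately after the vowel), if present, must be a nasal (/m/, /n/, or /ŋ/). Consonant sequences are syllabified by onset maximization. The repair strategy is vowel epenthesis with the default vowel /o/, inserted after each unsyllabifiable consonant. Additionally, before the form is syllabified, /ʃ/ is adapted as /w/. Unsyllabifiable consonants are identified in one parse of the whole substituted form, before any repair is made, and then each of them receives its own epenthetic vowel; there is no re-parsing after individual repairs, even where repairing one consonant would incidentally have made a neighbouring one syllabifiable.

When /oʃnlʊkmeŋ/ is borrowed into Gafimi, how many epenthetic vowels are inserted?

3

After substitution the input is /ownlʊkmeŋ/.
The unsyllabifiable consonants are /w/, /n/, /k/; each receives one epenthetic vowel.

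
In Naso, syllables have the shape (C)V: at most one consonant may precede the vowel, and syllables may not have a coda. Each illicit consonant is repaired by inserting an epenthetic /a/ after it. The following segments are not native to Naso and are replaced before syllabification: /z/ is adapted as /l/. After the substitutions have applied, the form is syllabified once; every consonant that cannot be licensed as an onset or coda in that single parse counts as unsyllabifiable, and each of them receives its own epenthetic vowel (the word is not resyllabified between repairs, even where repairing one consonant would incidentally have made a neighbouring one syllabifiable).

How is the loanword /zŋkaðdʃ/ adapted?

laŋakaðadaʃa

Substitution: /z/ → /l/, giving /lŋkaðdʃ/.
The consonants /l/, /ŋ/, /ð/, /d/, /ʃ/ cannot be parsed into a legal (C)V syllable (no codas are permitted; onsets are limited to one consonant).
Each unlicensed consonant becomes the onset of a new syllable: /l/ → /la/, /ŋ/ → /ŋa/, /ð/ → /ða/, /d/ → /da/, /ʃ/ → /ʃa/.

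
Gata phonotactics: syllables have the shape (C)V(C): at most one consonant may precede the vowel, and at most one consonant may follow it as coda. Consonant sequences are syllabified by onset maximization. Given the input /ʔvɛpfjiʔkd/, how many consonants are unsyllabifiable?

4

The consonants /ʔ/, /f/, /k/, /d/ cannot be parsed into a legal (C)V(C) syllable (at most one coda consonant is licensed; onsets are limited to one consonant).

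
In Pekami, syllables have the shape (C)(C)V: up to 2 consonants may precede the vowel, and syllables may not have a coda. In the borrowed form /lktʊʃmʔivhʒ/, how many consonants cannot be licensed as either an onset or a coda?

5

Syllabifying with onset maximization leaves /l/, /ʃ/, /v/, /h/, /ʒ/ stranded (no codas are permitted; onsets may contain at most 2 consonants).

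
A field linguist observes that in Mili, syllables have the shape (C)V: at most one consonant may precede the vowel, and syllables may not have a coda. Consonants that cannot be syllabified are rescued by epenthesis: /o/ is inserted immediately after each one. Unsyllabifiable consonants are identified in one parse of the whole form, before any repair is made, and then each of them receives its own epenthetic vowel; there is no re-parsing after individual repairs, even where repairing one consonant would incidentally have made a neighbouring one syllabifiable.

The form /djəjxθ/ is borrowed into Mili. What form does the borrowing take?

Under (C)V, the unsyllabifiable consonants are /d/, /j/, /x/, /θ/ (no codas are permitted; onsets are limited to one consonant).
Each unlicensed consonant becomes the onset of a new syllable: /d/ → /do/, /j/ → /jo/, /x/ → /xo/, /θ/ → /θo/.

dojəjoxoθo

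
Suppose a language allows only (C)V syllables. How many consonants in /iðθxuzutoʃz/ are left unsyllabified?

4

The consonants /ð/, /θ/, /ʃ/, /z/ cannot be parsed into a legal (C)V syllable (no codas are permitted; onsets are limited to one consonant).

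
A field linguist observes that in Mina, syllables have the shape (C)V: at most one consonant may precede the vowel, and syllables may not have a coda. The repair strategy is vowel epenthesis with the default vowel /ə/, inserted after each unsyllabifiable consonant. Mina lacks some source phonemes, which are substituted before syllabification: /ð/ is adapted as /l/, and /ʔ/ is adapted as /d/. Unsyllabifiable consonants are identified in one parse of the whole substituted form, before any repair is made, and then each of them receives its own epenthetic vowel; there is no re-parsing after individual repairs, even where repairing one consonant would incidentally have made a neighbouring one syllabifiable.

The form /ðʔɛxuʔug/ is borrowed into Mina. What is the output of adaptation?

Substitution: /ð/ → /l/, /ʔ/ → /d/, giving /ldɛxudug/.
Under (C)V, the unsyllabifiable consonants are /l/, /g/ (no codas are permitted; onsets are limited to one consonant).
Epenthesis after each stranded consonant: /l/ → /lə/, /g/ → /gə/.

lədɛxudugə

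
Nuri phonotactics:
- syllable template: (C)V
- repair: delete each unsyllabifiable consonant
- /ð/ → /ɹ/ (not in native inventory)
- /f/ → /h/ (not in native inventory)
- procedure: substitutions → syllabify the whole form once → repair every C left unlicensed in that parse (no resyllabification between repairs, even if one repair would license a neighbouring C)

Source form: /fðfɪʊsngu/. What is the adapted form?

hɪʊgu

Substitution: /f/ → /h/, /ð/ → /ɹ/, giving /hɹhɪʊsngu/.
Under (C)V, the unsyllabifiable consonants are /h/, /ɹ/, /s/, /n/ (no codas are permitted; onsets are limited to one consonant).
Deleting the stranded consonants removes /h/, /ɹ/, /s/, /n/.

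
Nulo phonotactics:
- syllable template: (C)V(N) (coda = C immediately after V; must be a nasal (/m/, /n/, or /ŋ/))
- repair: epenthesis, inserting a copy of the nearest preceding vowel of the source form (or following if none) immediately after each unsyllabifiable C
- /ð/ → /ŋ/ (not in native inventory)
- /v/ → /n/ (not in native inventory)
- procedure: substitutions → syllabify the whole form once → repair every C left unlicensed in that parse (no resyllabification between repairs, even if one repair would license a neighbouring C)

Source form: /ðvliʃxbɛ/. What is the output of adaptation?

ŋiniliʃixibɛ

Substitution: /ð/ → /ŋ/, /v/ → /n/, giving /ŋnliʃxbɛ/.
The consonants /ŋ/, /n/, /ʃ/, /x/ cannot be parsed into a legal (C)V(N) syllable (only a nasal (/m/, /n/, or /ŋ/) is licensed in coda position; onsets are limited to one consonant).
Inserting the epenthetic vowel yields /ŋ/ → /ŋi/, /n/ → /ni/, /ʃ/ → /ʃi/, /x/ → /xi/.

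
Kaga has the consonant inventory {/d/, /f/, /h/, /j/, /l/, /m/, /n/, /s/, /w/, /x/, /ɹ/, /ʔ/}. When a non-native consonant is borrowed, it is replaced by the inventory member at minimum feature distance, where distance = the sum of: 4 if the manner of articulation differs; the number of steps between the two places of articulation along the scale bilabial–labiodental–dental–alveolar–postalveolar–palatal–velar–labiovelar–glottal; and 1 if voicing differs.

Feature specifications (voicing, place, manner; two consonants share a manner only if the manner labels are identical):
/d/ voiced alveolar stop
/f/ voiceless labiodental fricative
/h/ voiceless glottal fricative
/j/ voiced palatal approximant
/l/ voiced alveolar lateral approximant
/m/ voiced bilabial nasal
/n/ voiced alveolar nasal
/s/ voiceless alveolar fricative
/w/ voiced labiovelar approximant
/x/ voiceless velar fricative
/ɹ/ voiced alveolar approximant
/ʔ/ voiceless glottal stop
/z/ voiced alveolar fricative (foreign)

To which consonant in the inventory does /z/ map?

/s/ is closest: same manner (fricative), place distance 0 (alveolar→alveolar), voicing differs (+1); total 1. Next closest is /f/ at distance 3.

s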